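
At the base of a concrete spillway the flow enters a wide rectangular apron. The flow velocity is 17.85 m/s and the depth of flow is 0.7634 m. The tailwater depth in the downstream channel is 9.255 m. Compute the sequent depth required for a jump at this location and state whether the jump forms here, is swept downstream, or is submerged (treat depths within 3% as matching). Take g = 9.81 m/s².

y₂ = 6.671 m; the jump is submerged

Fr₁ = V₁/√(g·y₁) = 17.85/√(9.81×0.7634) = 6.523.
Conjugate-depth relation: y₂/y₁ = ½[√(1 + 8Fr₁²) − 1] = ½[√341.37 − 1] = 8.738.
y₂ = 8.738 × 0.7634 = 6.671 m.
Tailwater y_tw = 9.255 m: y_tw > y₂, so the jump is submerged.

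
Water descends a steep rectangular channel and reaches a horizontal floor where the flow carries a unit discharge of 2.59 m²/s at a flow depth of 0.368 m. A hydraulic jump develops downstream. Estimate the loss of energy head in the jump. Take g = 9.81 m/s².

V₁ = q/y₁ = 2.59/0.368 = 7.04 m/s. Fr₁ = V₁/√(g·y₁) = 7.04/√(9.81×0.368) = 3.70.
By Bélanger, y₂/y₁ = ½[√(1 + 8Fr₁²) − 1] = ½[√110.8 − 1] = 4.76.
y₂ = 4.76 × 0.368 = 1.75 m.
Head loss: ΔE = (y₂ − y₁)³/(4y₁y₂) = (1.75 − 0.368)³/(4×0.368×1.75) = 2.65/2.58 = 1.03 m.

ΔE = 1.03 m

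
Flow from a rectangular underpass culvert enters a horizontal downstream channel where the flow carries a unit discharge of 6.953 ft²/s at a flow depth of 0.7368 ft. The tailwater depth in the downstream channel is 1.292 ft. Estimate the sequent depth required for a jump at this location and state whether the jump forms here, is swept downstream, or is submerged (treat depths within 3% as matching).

V₁ = q/y₁ = 6.953/0.7368 = 9.437 ft/s. Fr₁ = V₁/√(g·y₁) = 9.437/√(32.2×0.7368) = 1.937.
Sequent-depth ratio: y₂/y₁ = ½[√(1 + 8Fr₁²) − 1] = ½[√31.028 − 1] = 2.285.
y₂ = 2.285 × 0.7368 = 1.684 ft.
Tailwater y_tw = 1.292 ft: y_tw < y₂, so the jump is swept downstream.

y₂ = 1.684 ft; the jump is swept downstream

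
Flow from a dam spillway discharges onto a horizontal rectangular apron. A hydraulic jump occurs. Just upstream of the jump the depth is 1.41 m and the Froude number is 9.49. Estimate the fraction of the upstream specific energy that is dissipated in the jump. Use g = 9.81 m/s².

ΔE/E₁ = 0.713 (71.3%)

Fr₁ = 9.49 (given).
Sequent-depth ratio: y₂/y₁ = ½[√(1 + 8Fr₁²) − 1] = ½[√721.5 − 1] = 12.9.
y₂ = 12.9 × 1.41 = 18.2 m.
E₁ = y₁(1 + Fr₁²/2) = 1.41×(1 + 9.49²/2) = 64.9 m. ΔE = (y₂ − y₁)³/(4y₁y₂) = 46.3 m. ΔE/E₁ = 46.3/64.9 = 0.713.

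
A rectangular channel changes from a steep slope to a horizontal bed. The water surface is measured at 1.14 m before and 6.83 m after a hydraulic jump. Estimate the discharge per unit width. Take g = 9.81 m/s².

For a rectangular channel the momentum equation gives q² = ½·g·y₁·y₂·(y₁ + y₂) = ½×9.81×1.14×6.83×7.97 = 304.
q = √304 = 17.4 m²/s.

q = 17.4 m²/s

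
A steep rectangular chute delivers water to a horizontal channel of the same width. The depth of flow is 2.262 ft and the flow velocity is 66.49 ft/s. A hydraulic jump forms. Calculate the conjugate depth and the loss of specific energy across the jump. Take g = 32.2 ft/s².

Fr₁ = V₁/√(g·y₁) = 66.49/√(32.2×2.262) = 7.791.
From the momentum equation for a rectangular channel, y₂/y₁ = ½[√(1 + 8Fr₁²) − 1] = ½[√486.57 − 1] = 10.53.
y₂ = 10.53 × 2.262 = 23.82 ft.
q = V₁·y₁ = 66.49 × 2.262 = 150.4 ft²/s. V₂ = q/y₂ = 150.4/23.82 = 6.315 ft/s. E₁ = y₁ + V₁²/2g = 70.91 ft; E₂ = y₂ + V₂²/2g = 24.44 ft. ΔE = E₁ − E₂ = 46.47 ft.

y₂ = 23.82 ft; ΔE = 46.47 ft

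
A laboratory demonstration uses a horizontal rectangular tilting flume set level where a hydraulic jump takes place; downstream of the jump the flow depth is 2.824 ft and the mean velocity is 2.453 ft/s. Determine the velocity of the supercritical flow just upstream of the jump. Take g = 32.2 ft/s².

Fr₂ = V₂/√(g·y₂) = 2.453/√(32.2×2.824) = 0.2572.
The Bélanger relation is symmetric: y₁/y₂ = ½[√(1 + 8Fr₂²) − 1] = ½[√1.5294 − 1] = 0.1183.
y₁ = 0.1183 × 2.824 = 0.3342 ft.
V₁ = q/y₁ = 6.927/0.3342 = 20.73 ft/s.

V₁ = 20.73 ft/s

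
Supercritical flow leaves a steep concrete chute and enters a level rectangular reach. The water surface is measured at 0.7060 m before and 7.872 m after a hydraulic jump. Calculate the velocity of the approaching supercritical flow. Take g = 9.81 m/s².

V₁ = 21.66 m/s

For a rectangular channel the momentum equation gives q² = ½·g·y₁·y₂·(y₁ + y₂) = ½×9.81×0.7060×7.872×8.578 = 233.8.
q = √233.8 = 15.29 m²/s.
V₁ = q/y₁ = 15.29/0.7060 = 21.66 m/s.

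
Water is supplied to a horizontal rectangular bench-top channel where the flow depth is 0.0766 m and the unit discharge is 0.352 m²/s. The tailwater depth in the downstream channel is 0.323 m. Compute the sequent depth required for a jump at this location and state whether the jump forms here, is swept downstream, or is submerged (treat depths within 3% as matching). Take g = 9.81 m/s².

V₁ = q/y₁ = 0.352/0.0766 = 4.60 m/s. Fr₁ = V₁/√(g·y₁) = 4.60/√(9.81×0.0766) = 5.30.
Sequent-depth ratio: y₂/y₁ = ½[√(1 + 8Fr₁²) − 1] = ½[√225.8 − 1] = 7.01.
y₂ = 7.01 × 0.0766 = 0.537 m.
Tailwater y_tw = 0.323 m: y_tw < y₂, so the jump is swept downstream.

y₂ = 0.537 m; the jump is swept downstream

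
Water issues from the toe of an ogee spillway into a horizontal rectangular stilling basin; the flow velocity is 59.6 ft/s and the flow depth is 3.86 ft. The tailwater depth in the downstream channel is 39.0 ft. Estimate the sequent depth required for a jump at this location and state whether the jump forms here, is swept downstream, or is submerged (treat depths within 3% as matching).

Fr₁ = V₁/√(g·y₁) = 59.6/√(32.2×3.86) = 5.35.
Sequent-depth ratio: y₂/y₁ = ½[√(1 + 8Fr₁²) − 1] = ½[√229.6 − 1] = 7.08.
y₂ = 7.08 × 3.86 = 27.3 ft.
Tailwater y_tw = 39.0 ft: y_tw > y₂, so the jump is submerged.

y₂ = 27.3 ft; the jump is submerged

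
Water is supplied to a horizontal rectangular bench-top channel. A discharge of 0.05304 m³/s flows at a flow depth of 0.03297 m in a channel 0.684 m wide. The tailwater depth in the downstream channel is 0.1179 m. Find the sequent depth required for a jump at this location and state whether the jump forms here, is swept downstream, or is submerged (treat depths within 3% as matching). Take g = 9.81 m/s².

q = Q/b = 0.05304/0.684 = 0.07754 m²/s; V₁ = q/y₁ = 2.352 m/s. Fr₁ = V₁/√(g·y₁) = 4.136.
Bélanger equation: y₂/y₁ = ½[√(1 + 8Fr₁²) − 1] = ½[√137.82 − 1] = 5.370.
y₂ = 5.370 × 0.03297 = 0.1770 m.
Tailwater y_tw = 0.1179 m: y_tw < y₂, so the jump is swept downstream.

y₂ = 0.1770 m; the jump is swept downstream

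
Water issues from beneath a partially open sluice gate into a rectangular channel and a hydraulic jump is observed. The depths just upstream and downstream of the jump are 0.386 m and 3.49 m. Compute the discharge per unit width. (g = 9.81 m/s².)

For a rectangular channel the momentum equation gives q² = ½·g·y₁·y₂·(y₁ + y₂) = ½×9.81×0.386×3.49×3.88 = 25.6.
q = √25.6 = 5.06 m²/s.

q = 5.06 m²/s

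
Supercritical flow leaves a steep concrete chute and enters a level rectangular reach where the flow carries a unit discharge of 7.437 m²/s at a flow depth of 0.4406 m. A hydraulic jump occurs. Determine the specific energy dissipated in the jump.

V₁ = q/y₁ = 7.437/0.4406 = 16.88 m/s. Fr₁ = V₁/√(g·y₁) = 16.88/√(9.81×0.4406) = 8.119.
Sequent-depth ratio: y₂/y₁ = ½[√(1 + 8Fr₁²) − 1] = ½[√528.33 − 1] = 10.99.
y₂ = 10.99 × 0.4406 = 4.843 m.
Head loss: ΔE = (y₂ − y₁)³/(4y₁y₂) = (4.843 − 0.4406)³/(4×0.4406×4.843) = 85.35/8.536 = 9.998 m.

ΔE = 9.998 m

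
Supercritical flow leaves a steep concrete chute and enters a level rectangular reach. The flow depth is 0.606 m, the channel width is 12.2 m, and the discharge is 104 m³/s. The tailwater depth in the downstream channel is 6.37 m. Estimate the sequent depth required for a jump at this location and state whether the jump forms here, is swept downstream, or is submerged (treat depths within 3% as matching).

y₂ = 4.65 m; the jump is submerged

q = Q/b = 104/12.2 = 8.52 m²/s; V₁ = q/y₁ = 14.1 m/s. Fr₁ = V₁/√(g·y₁) = 5.77.
From the momentum equation for a rectangular channel, y₂/y₁ = ½[√(1 + 8Fr₁²) − 1] = ½[√267.3 − 1] = 7.67.
y₂ = 7.67 × 0.606 = 4.65 m.
Tailwater y_tw = 6.37 m: y_tw > y₂, so the jump is submerged.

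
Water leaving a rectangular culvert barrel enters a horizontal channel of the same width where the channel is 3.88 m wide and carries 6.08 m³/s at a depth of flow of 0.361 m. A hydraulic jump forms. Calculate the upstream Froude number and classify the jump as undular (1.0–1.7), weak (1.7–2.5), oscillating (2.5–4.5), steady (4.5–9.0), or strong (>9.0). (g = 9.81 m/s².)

Fr₁ = 2.31; weak jump

q = Q/b = 6.08/3.88 = 1.57 m²/s; V₁ = q/y₁ = 4.34 m/s. Fr₁ = V₁/√(g·y₁) = 2.31.
Fr₁ = 2.31 lies in the weak range.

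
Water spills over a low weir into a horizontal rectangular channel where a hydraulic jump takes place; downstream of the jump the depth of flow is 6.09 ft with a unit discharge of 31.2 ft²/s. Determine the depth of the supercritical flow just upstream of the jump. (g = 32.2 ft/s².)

y₁ = 1.34 ft

V₂ = q/y₂ = 31.2/6.09 = 5.12 ft/s; Fr₂ = V₂/√(g·y₂) = 0.366.
From the momentum equation (using Fr₂), y₁/y₂ = ½[√(1 + 8Fr₂²) − 1] = ½[√2.071 − 1] = 0.220.
y₁ = 0.220 × 6.09 = 1.34 ft.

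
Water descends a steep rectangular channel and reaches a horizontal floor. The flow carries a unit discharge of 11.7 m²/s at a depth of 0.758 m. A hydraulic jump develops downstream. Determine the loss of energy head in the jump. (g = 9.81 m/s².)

V₁ = q/y₁ = 11.7/0.758 = 15.4 m/s. Fr₁ = V₁/√(g·y₁) = 15.4/√(9.81×0.758) = 5.66.
Conjugate-depth relation: y₂/y₁ = ½[√(1 + 8Fr₁²) − 1] = ½[√257.3 − 1] = 7.52.
y₂ = 7.52 × 0.758 = 5.70 m.
Head loss: ΔE = (y₂ − y₁)³/(4y₁y₂) = (5.70 − 0.758)³/(4×0.758×5.70) = 121/17.3 = 6.99 m.

ΔE = 6.99 m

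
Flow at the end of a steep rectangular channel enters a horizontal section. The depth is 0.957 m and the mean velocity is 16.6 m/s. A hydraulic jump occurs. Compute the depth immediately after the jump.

Fr₁ = V₁/√(g·y₁) = 16.6/√(9.81×0.957) = 5.42.
By Bélanger, y₂/y₁ = ½[√(1 + 8Fr₁²) − 1] = ½[√235.8 − 1] = 7.18.
y₂ = 7.18 × 0.957 = 6.87 m.

y₂ = 6.87 m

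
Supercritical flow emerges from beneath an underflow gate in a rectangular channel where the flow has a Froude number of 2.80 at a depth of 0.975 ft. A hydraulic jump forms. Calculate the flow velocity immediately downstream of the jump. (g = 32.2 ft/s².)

V₂ = 4.49 ft/s

Fr₁ = 2.80 (given).
From the momentum equation for a rectangular channel, y₂/y₁ = ½[√(1 + 8Fr₁²) − 1] = ½[√63.72 − 1] = 3.49.
y₂ = 3.49 × 0.975 = 3.40 ft.
V₁ = Fr₁·√(g·y₁) = 2.80×√(32.2×0.975) = 15.7 ft/s; q = V₁·y₁ = 15.3 ft²/s.
V₂ = q/y₂ = 15.3/3.40 = 4.49 ft/s.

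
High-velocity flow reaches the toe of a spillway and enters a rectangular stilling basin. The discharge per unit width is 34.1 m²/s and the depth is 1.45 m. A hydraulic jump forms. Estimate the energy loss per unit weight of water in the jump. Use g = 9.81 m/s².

ΔE = 17.2 m

V₁ = q/y₁ = 34.1/1.45 = 23.5 m/s. Fr₁ = V₁/√(g·y₁) = 23.5/√(9.81×1.45) = 6.24.
Bélanger equation: y₂/y₁ = ½[√(1 + 8Fr₁²) − 1] = ½[√312.0 − 1] = 8.33.
y₂ = 8.33 × 1.45 = 12.1 m.
V₂ = q/y₂ = 34.1/12.1 = 2.82 m/s. E₁ = y₁ + V₁²/2g = 29.6 m; E₂ = y₂ + V₂²/2g = 12.5 m. ΔE = E₁ − E₂ = 17.2 m.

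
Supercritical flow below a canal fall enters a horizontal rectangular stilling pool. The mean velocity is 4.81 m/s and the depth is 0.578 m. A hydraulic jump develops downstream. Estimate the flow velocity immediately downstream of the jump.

V₂ = 2.00 m/s

Fr₁ = V₁/√(g·y₁) = 4.81/√(9.81×0.578) = 2.02.
By Bélanger, y₂/y₁ = ½[√(1 + 8Fr₁²) − 1] = ½[√33.64 − 1] = 2.40.
y₂ = 2.40 × 0.578 = 1.39 m.
q = V₁·y₁ = 4.81 × 0.578 = 2.78 m²/s.
V₂ = q/y₂ = 2.78/1.39 = 2.00 m/s.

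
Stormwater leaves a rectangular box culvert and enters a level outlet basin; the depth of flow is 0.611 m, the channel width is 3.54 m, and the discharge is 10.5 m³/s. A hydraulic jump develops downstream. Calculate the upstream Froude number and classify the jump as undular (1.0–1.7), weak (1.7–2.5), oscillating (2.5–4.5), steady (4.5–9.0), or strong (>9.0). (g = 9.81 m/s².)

q = Q/b = 10.5/3.54 = 2.97 m²/s; V₁ = q/y₁ = 4.85 m/s. Fr₁ = V₁/√(g·y₁) = 1.98.
Fr₁ = 1.98 lies in the weak range.

Fr₁ = 1.98; weak jump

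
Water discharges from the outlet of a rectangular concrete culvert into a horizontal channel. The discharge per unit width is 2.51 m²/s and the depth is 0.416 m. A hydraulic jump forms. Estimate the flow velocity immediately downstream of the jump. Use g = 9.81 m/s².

V₂ = 1.61 m/s

V₁ = q/y₁ = 2.51/0.416 = 6.03 m/s. Fr₁ = V₁/√(g·y₁) = 6.03/√(9.81×0.416) = 2.99.
Bélanger equation: y₂/y₁ = ½[√(1 + 8Fr₁²) − 1] = ½[√72.37 − 1] = 3.75.
y₂ = 3.75 × 0.416 = 1.56 m.
V₂ = q/y₂ = 2.51/1.56 = 1.61 m/s.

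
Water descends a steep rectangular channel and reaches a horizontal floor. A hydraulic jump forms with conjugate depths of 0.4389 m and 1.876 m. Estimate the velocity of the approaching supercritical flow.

For a rectangular channel the momentum equation gives q² = ½·g·y₁·y₂·(y₁ + y₂) = ½×9.81×0.4389×1.876×2.315 = 9.349.
q = √9.349 = 3.058 m²/s.
V₁ = q/y₁ = 3.058/0.4389 = 6.967 m/s.

V₁ = 6.967 m/s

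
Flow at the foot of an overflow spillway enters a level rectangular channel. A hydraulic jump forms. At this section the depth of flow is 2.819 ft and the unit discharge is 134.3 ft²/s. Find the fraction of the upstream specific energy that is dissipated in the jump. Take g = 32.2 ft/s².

ΔE/E₁ = 0.491 (49.1%)

V₁ = q/y₁ = 134.3/2.819 = 47.64 ft/s. Fr₁ = V₁/√(g·y₁) = 47.64/√(32.2×2.819) = 5.000.
By Bélanger, y₂/y₁ = ½[√(1 + 8Fr₁²) − 1] = ½[√201.03 − 1] = 6.589.
y₂ = 6.589 × 2.819 = 18.58 ft.
E₁ = y₁ + V₁²/2g = 38.06 ft. ΔE = (y₂ − y₁)³/(4y₁y₂) = 18.68 ft. ΔE/E₁ = 18.68/38.06 = 0.491.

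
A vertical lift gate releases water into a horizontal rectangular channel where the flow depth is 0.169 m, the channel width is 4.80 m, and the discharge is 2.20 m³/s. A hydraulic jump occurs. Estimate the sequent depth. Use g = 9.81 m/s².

q = Q/b = 2.20/4.80 = 0.458 m²/s; V₁ = q/y₁ = 2.71 m/s. Fr₁ = V₁/√(g·y₁) = 2.11.
From the momentum equation for a rectangular channel, y₂/y₁ = ½[√(1 + 8Fr₁²) − 1] = ½[√36.49 − 1] = 2.52.
y₂ = 2.52 × 0.169 = 0.426 m.

y₂ = 0.426 m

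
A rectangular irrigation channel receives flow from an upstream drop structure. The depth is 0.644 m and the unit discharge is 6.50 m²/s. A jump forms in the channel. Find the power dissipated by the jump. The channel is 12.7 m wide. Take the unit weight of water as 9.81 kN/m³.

P = 1858 kW

V₁ = q/y₁ = 6.50/0.644 = 10.1 m/s. Fr₁ = V₁/√(g·y₁) = 10.1/√(9.81×0.644) = 4.02.
Sequent-depth ratio: y₂/y₁ = ½[√(1 + 8Fr₁²) − 1] = ½[√130.0 − 1] = 5.20.
y₂ = 5.20 × 0.644 = 3.35 m.
V₂ = q/y₂ = 6.50/3.35 = 1.94 m/s. E₁ = y₁ + V₁²/2g = 5.84 m; E₂ = y₂ + V₂²/2g = 3.54 m. ΔE = E₁ − E₂ = 2.29 m.
Q = q·b = 6.50 × 12.7 = 82.5 m³/s. P = γ·Q·ΔE = 9.81 × 82.5 × 2.29 = 1858 kW.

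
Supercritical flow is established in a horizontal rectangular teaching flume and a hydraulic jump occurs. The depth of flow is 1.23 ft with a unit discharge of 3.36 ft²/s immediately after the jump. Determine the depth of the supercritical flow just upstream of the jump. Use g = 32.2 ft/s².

V₂ = q/y₂ = 3.36/1.23 = 2.73 ft/s; Fr₂ = V₂/√(g·y₂) = 0.434.
Applying the sequent-depth relation in reverse, y₁/y₂ = ½[√(1 + 8Fr₂²) − 1] = ½[√2.507 − 1] = 0.292.
y₁ = 0.292 × 1.23 = 0.359 ft.

y₁ = 0.359 ft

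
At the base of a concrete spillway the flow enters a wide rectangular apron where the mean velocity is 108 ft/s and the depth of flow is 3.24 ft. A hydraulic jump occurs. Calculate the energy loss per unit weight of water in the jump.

ΔE = 137 ft

Fr₁ = V₁/√(g·y₁) = 108/√(32.2×3.24) = 10.6.
Bélanger equation: y₂/y₁ = ½[√(1 + 8Fr₁²) − 1] = ½[√895.4 − 1] = 14.5.
y₂ = 14.5 × 3.24 = 46.9 ft.
q = V₁·y₁ = 108 × 3.24 = 350 ft²/s. V₂ = q/y₂ = 350/46.9 = 7.47 ft/s. E₁ = y₁ + V₁²/2g = 184 ft; E₂ = y₂ + V₂²/2g = 47.7 ft. ΔE = E₁ − E₂ = 137 ft.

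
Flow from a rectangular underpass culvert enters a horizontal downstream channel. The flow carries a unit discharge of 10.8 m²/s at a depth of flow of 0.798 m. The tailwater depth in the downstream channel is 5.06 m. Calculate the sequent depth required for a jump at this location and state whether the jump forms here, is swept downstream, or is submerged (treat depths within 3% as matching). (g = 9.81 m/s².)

V₁ = q/y₁ = 10.8/0.798 = 13.5 m/s. Fr₁ = V₁/√(g·y₁) = 13.5/√(9.81×0.798) = 4.84.
From the momentum equation for a rectangular channel, y₂/y₁ = ½[√(1 + 8Fr₁²) − 1] = ½[√188.2 − 1] = 6.36.
y₂ = 6.36 × 0.798 = 5.07 m.
Tailwater y_tw = 5.06 m: y_tw ≈ y₂, so the jump forms here.

y₂ = 5.07 m; the jump forms here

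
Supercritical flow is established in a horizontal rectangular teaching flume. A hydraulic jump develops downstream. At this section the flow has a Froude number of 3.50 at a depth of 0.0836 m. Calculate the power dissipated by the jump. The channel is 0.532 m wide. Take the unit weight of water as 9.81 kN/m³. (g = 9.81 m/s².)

Fr₁ = 3.50 (given).
By Bélanger, y₂/y₁ = ½[√(1 + 8Fr₁²) − 1] = ½[√99.00 − 1] = 4.47.
y₂ = 4.47 × 0.0836 = 0.374 m.
V₁ = Fr₁·√(g·y₁) = 3.50×√(9.81×0.0836) = 3.17 m/s; q = V₁·y₁ = 0.265 m²/s. V₂ = q/y₂ = 0.265/0.374 = 0.708 m/s. E₁ = y₁ + V₁²/2g = 0.596 m; E₂ = y₂ + V₂²/2g = 0.400 m. ΔE = E₁ − E₂ = 0.196 m.
Q = q·b = 0.265 × 0.532 = 0.141 m³/s. P = γ·Q·ΔE = 9.81 × 0.141 × 0.196 = 0.271 kW.

P = 0.271 kW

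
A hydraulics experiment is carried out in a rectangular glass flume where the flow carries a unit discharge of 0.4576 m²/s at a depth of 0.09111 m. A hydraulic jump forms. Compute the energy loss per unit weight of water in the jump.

ΔE = 0.7103 m

V₁ = q/y₁ = 0.4576/0.09111 = 5.023 m/s. Fr₁ = V₁/√(g·y₁) = 5.023/√(9.81×0.09111) = 5.313.
From the momentum equation for a rectangular channel, y₂/y₁ = ½[√(1 + 8Fr₁²) − 1] = ½[√226.78 − 1] = 7.030.
y₂ = 7.030 × 0.09111 = 0.6405 m.
Head loss: ΔE = (y₂ − y₁)³/(4y₁y₂) = (0.6405 − 0.09111)³/(4×0.09111×0.6405) = 0.1658/0.2334 = 0.7103 m.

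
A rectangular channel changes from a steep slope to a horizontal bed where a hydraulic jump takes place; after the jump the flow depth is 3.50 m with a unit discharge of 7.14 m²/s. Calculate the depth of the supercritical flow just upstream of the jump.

V₂ = q/y₂ = 7.14/3.50 = 2.04 m/s; Fr₂ = V₂/√(g·y₂) = 0.348.
Since the conjugate-depth ratio holds either way, y₁/y₂ = ½[√(1 + 8Fr₂²) − 1] = ½[√1.970 − 1] = 0.202.
y₁ = 0.202 × 3.50 = 0.706 m.

y₁ = 0.706 m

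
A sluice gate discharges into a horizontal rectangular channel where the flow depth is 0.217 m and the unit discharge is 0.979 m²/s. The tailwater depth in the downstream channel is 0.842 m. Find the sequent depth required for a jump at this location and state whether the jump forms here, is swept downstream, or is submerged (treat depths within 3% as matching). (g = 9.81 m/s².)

V₁ = q/y₁ = 0.979/0.217 = 4.51 m/s. Fr₁ = V₁/√(g·y₁) = 4.51/√(9.81×0.217) = 3.09.
Conjugate-depth relation: y₂/y₁ = ½[√(1 + 8Fr₁²) − 1] = ½[√77.49 − 1] = 3.90.
y₂ = 3.90 × 0.217 = 0.847 m.
Tailwater y_tw = 0.842 m: y_tw ≈ y₂, so the jump forms here.

y₂ = 0.847 m; the jump forms here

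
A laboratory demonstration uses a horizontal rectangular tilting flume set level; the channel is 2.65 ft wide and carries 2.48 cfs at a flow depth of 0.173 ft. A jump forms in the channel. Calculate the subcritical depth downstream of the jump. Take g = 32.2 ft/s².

y₂ = 0.481 ft

q = Q/b = 2.48/2.65 = 0.936 ft²/s; V₁ = q/y₁ = 5.41 ft/s. Fr₁ = V₁/√(g·y₁) = 2.29.
Conjugate-depth relation: y₂/y₁ = ½[√(1 + 8Fr₁²) − 1] = ½[√43.02 − 1] = 2.78.
y₂ = 2.78 × 0.173 = 0.481 ft.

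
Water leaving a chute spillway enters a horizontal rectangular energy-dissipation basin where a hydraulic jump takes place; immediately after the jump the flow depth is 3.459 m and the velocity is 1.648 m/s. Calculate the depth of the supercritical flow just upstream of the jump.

Fr₂ = V₂/√(g·y₂) = 1.648/√(9.81×3.459) = 0.2829.
From the momentum equation (using Fr₂), y₁/y₂ = ½[√(1 + 8Fr₂²) − 1] = ½[√1.6403 − 1] = 0.1404.
y₁ = 0.1404 × 3.459 = 0.4855 m.

y₁ = 0.4855 m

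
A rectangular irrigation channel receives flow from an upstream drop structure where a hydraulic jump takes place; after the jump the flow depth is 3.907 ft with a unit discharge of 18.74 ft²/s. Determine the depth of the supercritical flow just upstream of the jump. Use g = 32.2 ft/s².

y₁ = 1.112 ft

V₂ = q/y₂ = 18.74/3.907 = 4.797 ft/s; Fr₂ = V₂/√(g·y₂) = 0.4276.
Since the conjugate-depth ratio holds either way, y₁/y₂ = ½[√(1 + 8Fr₂²) − 1] = ½[√2.4630 − 1] = 0.2847.
y₁ = 0.2847 × 3.907 = 1.112 ft.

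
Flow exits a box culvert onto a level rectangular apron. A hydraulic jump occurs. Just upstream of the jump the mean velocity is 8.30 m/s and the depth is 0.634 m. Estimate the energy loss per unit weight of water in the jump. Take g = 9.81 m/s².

ΔE = 1.27 m

Fr₁ = V₁/√(g·y₁) = 8.30/√(9.81×0.634) = 3.33.
Conjugate-depth relation: y₂/y₁ = ½[√(1 + 8Fr₁²) − 1] = ½[√89.61 − 1] = 4.23.
y₂ = 4.23 × 0.634 = 2.68 m.
Head loss: ΔE = (y₂ − y₁)³/(4y₁y₂) = (2.68 − 0.634)³/(4×0.634×2.68) = 8.61/6.81 = 1.27 m.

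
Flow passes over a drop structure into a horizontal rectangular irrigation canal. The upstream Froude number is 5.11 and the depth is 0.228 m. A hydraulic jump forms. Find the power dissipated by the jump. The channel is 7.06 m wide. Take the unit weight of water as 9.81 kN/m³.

P = 193 kW

Fr₁ = 5.11 (given).
Sequent-depth ratio: y₂/y₁ = ½[√(1 + 8Fr₁²) − 1] = ½[√209.9 − 1] = 6.74.
y₂ = 6.74 × 0.228 = 1.54 m.
V₁ = Fr₁·√(g·y₁) = 5.11×√(9.81×0.228) = 7.64 m/s; q = V₁·y₁ = 1.74 m²/s. V₂ = q/y₂ = 1.74/1.54 = 1.13 m/s. E₁ = y₁ + V₁²/2g = 3.20 m; E₂ = y₂ + V₂²/2g = 1.60 m. ΔE = E₁ − E₂ = 1.60 m.
Q = q·b = 1.74 × 7.06 = 12.3 m³/s. P = γ·Q·ΔE = 9.81 × 12.3 × 1.60 = 193 kW.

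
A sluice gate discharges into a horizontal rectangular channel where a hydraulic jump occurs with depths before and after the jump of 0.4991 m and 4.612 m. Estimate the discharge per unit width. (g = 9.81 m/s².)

q = 7.597 m²/s

For a rectangular channel the momentum equation gives q² = ½·g·y₁·y₂·(y₁ + y₂) = ½×9.81×0.4991×4.612×5.111 = 57.71.
q = √57.71 = 7.597 m²/s.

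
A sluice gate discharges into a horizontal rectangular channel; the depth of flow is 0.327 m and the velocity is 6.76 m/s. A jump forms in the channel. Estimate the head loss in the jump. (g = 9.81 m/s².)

Fr₁ = V₁/√(g·y₁) = 6.76/√(9.81×0.327) = 3.77.
From the momentum equation for a rectangular channel, y₂/y₁ = ½[√(1 + 8Fr₁²) − 1] = ½[√115.0 − 1] = 4.86.
y₂ = 4.86 × 0.327 = 1.59 m.
Head loss: ΔE = (y₂ − y₁)³/(4y₁y₂) = (1.59 − 0.327)³/(4×0.327×1.59) = 2.01/2.08 = 0.968 m.

ΔE = 0.968 m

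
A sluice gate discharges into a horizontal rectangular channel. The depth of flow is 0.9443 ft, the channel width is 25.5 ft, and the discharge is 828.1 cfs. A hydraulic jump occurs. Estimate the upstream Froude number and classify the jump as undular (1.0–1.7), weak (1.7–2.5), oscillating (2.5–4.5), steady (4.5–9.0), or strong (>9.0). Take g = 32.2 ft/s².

q = Q/b = 828.1/25.5 = 32.47 ft²/s; V₁ = q/y₁ = 34.39 ft/s. Fr₁ = V₁/√(g·y₁) = 6.237.
Fr₁ = 6.237 lies in the steady range.

Fr₁ = 6.237; steady jump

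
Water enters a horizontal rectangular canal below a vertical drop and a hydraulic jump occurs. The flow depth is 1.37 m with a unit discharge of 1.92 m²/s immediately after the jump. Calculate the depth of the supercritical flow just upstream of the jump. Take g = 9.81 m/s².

V₂ = q/y₂ = 1.92/1.37 = 1.40 m/s; Fr₂ = V₂/√(g·y₂) = 0.382.
The Bélanger relation is symmetric: y₁/y₂ = ½[√(1 + 8Fr₂²) − 1] = ½[√2.169 − 1] = 0.236.
y₁ = 0.236 × 1.37 = 0.324 m.

y₁ = 0.324 m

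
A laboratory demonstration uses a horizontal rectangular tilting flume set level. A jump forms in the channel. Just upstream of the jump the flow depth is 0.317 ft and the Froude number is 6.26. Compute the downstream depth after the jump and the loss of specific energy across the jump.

y₂ = 2.65 ft; ΔE = 3.79 ft

Fr₁ = 6.26 (given).
Sequent-depth ratio: y₂/y₁ = ½[√(1 + 8Fr₁²) − 1] = ½[√314.5 − 1] = 8.37.
y₂ = 8.37 × 0.317 = 2.65 ft.
Head loss: ΔE = (y₂ − y₁)³/(4y₁y₂) = (2.65 − 0.317)³/(4×0.317×2.65) = 12.7/3.36 = 3.79 ft.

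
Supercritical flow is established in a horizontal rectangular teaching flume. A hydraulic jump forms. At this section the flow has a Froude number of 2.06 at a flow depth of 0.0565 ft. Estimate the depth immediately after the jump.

Fr₁ = 2.06 (given).
Bélanger equation: y₂/y₁ = ½[√(1 + 8Fr₁²) − 1] = ½[√34.95 − 1] = 2.46.
y₂ = 2.46 × 0.0565 = 0.139 ft.

y₂ = 0.139 ft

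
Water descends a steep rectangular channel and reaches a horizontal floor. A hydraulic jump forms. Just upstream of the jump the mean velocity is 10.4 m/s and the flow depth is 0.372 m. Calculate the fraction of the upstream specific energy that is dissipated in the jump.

ΔE/E₁ = 0.526 (52.6%)

Fr₁ = V₁/√(g·y₁) = 10.4/√(9.81×0.372) = 5.44.
From the momentum equation for a rectangular channel, y₂/y₁ = ½[√(1 + 8Fr₁²) − 1] = ½[√238.1 − 1] = 7.22.
y₂ = 7.22 × 0.372 = 2.68 m.
E₁ = y₁ + V₁²/2g = 5.88 m. ΔE = (y₂ − y₁)³/(4y₁y₂) = 3.09 m. ΔE/E₁ = 3.09/5.88 = 0.526.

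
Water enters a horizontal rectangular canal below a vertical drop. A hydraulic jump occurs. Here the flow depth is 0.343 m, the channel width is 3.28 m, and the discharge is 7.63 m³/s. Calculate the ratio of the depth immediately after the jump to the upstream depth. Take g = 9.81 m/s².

y₂/y₁ = 4.75

q = Q/b = 7.63/3.28 = 2.33 m²/s; V₁ = q/y₁ = 6.78 m/s. Fr₁ = V₁/√(g·y₁) = 3.70.
Sequent-depth ratio: y₂/y₁ = ½[√(1 + 8Fr₁²) − 1] = ½[√110.4 − 1] = 4.75.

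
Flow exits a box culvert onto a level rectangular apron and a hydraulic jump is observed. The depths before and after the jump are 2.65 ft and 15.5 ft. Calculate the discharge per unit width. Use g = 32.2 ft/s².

q = 110 ft²/s

For a rectangular channel the momentum equation gives q² = ½·g·y₁·y₂·(y₁ + y₂) = ½×32.2×2.65×15.5×18.1 = 12003.
q = √12003 = 110 ft²/s.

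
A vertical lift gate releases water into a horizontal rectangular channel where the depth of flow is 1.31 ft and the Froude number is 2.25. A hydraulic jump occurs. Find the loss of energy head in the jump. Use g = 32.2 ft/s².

ΔE = 0.614 ft

Fr₁ = 2.25 (given).
Sequent-depth ratio: y₂/y₁ = ½[√(1 + 8Fr₁²) − 1] = ½[√41.50 − 1] = 2.72.
y₂ = 2.72 × 1.31 = 3.56 ft.
V₁ = Fr₁·√(g·y₁) = 2.25×√(32.2×1.31) = 14.6 ft/s; q = V₁·y₁ = 19.1 ft²/s. V₂ = q/y₂ = 19.1/3.56 = 5.37 ft/s. E₁ = y₁ + V₁²/2g = 4.63 ft; E₂ = y₂ + V₂²/2g = 4.01 ft. ΔE = E₁ − E₂ = 0.614 ft.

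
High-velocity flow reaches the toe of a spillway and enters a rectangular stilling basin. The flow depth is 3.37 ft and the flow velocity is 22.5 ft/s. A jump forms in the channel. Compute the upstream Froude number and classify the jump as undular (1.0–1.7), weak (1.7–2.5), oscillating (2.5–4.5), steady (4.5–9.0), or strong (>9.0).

Fr₁ = V₁/√(g·y₁) = 22.5/√(32.2×3.37) = 2.16.
Fr₁ = 2.16 lies in the weak range.

Fr₁ = 2.16; weak jump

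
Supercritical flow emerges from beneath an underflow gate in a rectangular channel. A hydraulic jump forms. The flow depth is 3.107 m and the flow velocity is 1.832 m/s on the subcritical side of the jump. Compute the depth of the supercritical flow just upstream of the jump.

Fr₂ = V₂/√(g·y₂) = 1.832/√(9.81×3.107) = 0.3318.
Applying the sequent-depth relation in reverse, y₁/y₂ = ½[√(1 + 8Fr₂²) − 1] = ½[√1.8809 − 1] = 0.1857.
y₁ = 0.1857 × 3.107 = 0.5771 m.

y₁ = 0.5771 m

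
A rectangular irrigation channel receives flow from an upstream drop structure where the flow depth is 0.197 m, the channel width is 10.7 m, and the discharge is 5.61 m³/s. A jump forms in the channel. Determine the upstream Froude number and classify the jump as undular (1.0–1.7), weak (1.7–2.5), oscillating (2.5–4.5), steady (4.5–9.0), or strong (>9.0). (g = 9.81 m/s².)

q = Q/b = 5.61/10.7 = 0.524 m²/s; V₁ = q/y₁ = 2.66 m/s. Fr₁ = V₁/√(g·y₁) = 1.91.
Fr₁ = 1.91 lies in the weak range.

Fr₁ = 1.91; weak jump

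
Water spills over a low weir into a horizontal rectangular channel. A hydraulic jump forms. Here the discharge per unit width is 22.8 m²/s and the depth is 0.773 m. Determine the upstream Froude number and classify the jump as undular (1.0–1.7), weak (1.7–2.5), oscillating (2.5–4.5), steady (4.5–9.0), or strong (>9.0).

V₁ = q/y₁ = 22.8/0.773 = 29.5 m/s. Fr₁ = V₁/√(g·y₁) = 29.5/√(9.81×0.773) = 10.7.
Fr₁ = 10.7 lies in the strong range.

Fr₁ = 10.7; strong jump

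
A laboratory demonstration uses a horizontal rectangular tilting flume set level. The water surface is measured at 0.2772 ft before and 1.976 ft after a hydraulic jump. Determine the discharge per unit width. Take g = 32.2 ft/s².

q = 4.458 ft²/s

For a rectangular channel the momentum equation gives q² = ½·g·y₁·y₂·(y₁ + y₂) = ½×32.2×0.2772×1.976×2.253 = 19.87.
q = √19.87 = 4.458 ft²/s.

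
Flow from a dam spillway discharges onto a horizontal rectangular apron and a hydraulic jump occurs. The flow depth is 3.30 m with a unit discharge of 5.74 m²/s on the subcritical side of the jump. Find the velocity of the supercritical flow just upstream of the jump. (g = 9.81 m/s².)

V₁ = 10.8 m/s

V₂ = q/y₂ = 5.74/3.30 = 1.74 m/s; Fr₂ = V₂/√(g·y₂) = 0.306.
Applying the sequent-depth relation in reverse, y₁/y₂ = ½[√(1 + 8Fr₂²) − 1] = ½[√1.748 − 1] = 0.161.
y₁ = 0.161 × 3.30 = 0.531 m.
V₁ = q/y₁ = 5.74/0.531 = 10.8 m/s.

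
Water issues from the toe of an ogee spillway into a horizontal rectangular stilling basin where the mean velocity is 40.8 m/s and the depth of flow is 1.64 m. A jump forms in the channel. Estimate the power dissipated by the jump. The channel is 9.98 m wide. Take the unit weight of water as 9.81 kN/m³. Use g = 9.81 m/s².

P = 414402 kW

Fr₁ = V₁/√(g·y₁) = 40.8/√(9.81×1.64) = 10.2.
Conjugate-depth relation: y₂/y₁ = ½[√(1 + 8Fr₁²) − 1] = ½[√828.7 − 1] = 13.9.
y₂ = 13.9 × 1.64 = 22.8 m.
Head loss: ΔE = (y₂ − y₁)³/(4y₁y₂) = (22.8 − 1.64)³/(4×1.64×22.8) = 9456/149 = 63.3 m.
q = V₁·y₁ = 40.8 × 1.64 = 66.9 m²/s. Q = q·b = 66.9 × 9.98 = 668 m³/s. P = γ·Q·ΔE = 9.81 × 668 × 63.3 = 414402 kW.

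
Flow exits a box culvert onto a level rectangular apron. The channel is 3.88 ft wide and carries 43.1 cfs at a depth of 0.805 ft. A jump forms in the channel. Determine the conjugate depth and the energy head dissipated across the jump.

y₂ = 2.71 ft; ΔE = 0.791 ft

q = Q/b = 43.1/3.88 = 11.1 ft²/s; V₁ = q/y₁ = 13.8 ft/s. Fr₁ = V₁/√(g·y₁) = 2.71.
Conjugate-depth relation: y₂/y₁ = ½[√(1 + 8Fr₁²) − 1] = ½[√59.77 − 1] = 3.37.
y₂ = 3.37 × 0.805 = 2.71 ft.
V₂ = q/y₂ = 11.1/2.71 = 4.10 ft/s. E₁ = y₁ + V₁²/2g = 3.76 ft; E₂ = y₂ + V₂²/2g = 2.97 ft. ΔE = E₁ − E₂ = 0.791 ft.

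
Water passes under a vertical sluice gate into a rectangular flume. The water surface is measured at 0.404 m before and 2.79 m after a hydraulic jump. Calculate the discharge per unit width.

q = 4.20 m²/s

For a rectangular channel the momentum equation gives q² = ½·g·y₁·y₂·(y₁ + y₂) = ½×9.81×0.404×2.79×3.19 = 17.7.
q = √17.7 = 4.20 m²/s.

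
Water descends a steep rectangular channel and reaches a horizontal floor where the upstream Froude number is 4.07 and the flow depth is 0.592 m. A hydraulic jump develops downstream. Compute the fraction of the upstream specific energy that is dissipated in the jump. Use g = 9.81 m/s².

ΔE/E₁ = 0.399 (39.9%)

Fr₁ = 4.07 (given).
Sequent-depth ratio: y₂/y₁ = ½[√(1 + 8Fr₁²) − 1] = ½[√133.5 − 1] = 5.28.
y₂ = 5.28 × 0.592 = 3.12 m.
E₁ = y₁(1 + Fr₁²/2) = 0.592×(1 + 4.07²/2) = 5.50 m. ΔE = (y₂ − y₁)³/(4y₁y₂) = 2.19 m. ΔE/E₁ = 2.19/5.50 = 0.399.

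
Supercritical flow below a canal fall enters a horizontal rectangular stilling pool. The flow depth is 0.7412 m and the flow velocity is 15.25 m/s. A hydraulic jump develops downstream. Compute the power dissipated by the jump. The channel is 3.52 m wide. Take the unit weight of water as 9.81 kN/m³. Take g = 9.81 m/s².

Fr₁ = V₁/√(g·y₁) = 15.25/√(9.81×0.7412) = 5.655.
Conjugate-depth relation: y₂/y₁ = ½[√(1 + 8Fr₁²) − 1] = ½[√256.87 − 1] = 7.514.
y₂ = 7.514 × 0.7412 = 5.569 m.
Head loss: ΔE = (y₂ − y₁)³/(4y₁y₂) = (5.569 − 0.7412)³/(4×0.7412×5.569) = 112.5/16.51 = 6.815 m.
q = V₁·y₁ = 15.25 × 0.7412 = 11.30 m²/s. Q = q·b = 11.30 × 3.52 = 39.79 m³/s. P = γ·Q·ΔE = 9.81 × 39.79 × 6.815 = 2660 kW.

P = 2660 kW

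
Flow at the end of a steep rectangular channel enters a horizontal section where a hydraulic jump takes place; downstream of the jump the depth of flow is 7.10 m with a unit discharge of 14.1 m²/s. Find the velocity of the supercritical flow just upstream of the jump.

V₂ = q/y₂ = 14.1/7.10 = 1.99 m/s; Fr₂ = V₂/√(g·y₂) = 0.238.
Applying the sequent-depth relation in reverse, y₁/y₂ = ½[√(1 + 8Fr₂²) − 1] = ½[√1.453 − 1] = 0.103.
y₁ = 0.103 × 7.10 = 0.729 m.
V₁ = q/y₁ = 14.1/0.729 = 19.3 m/s.

V₁ = 19.3 m/s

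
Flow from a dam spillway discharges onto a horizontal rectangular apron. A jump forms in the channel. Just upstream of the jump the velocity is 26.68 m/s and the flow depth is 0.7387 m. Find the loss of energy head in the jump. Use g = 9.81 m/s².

Fr₁ = V₁/√(g·y₁) = 26.68/√(9.81×0.7387) = 9.911.
Conjugate-depth relation: y₂/y₁ = ½[√(1 + 8Fr₁²) − 1] = ½[√786.82 − 1] = 13.53.
y₂ = 13.53 × 0.7387 = 9.991 m.
q = V₁·y₁ = 26.68 × 0.7387 = 19.71 m²/s. V₂ = q/y₂ = 19.71/9.991 = 1.973 m/s. E₁ = y₁ + V₁²/2g = 37.02 m; E₂ = y₂ + V₂²/2g = 10.19 m. ΔE = E₁ − E₂ = 26.83 m.

ΔE = 26.83 m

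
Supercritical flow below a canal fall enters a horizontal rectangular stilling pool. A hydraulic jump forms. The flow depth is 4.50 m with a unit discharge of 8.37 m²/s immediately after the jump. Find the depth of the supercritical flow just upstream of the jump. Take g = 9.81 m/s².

y₁ = 0.620 m

V₂ = q/y₂ = 8.37/4.50 = 1.86 m/s; Fr₂ = V₂/√(g·y₂) = 0.280.
The Bélanger relation is symmetric: y₁/y₂ = ½[√(1 + 8Fr₂²) − 1] = ½[√1.627 − 1] = 0.138.
y₁ = 0.138 × 4.50 = 0.620 m.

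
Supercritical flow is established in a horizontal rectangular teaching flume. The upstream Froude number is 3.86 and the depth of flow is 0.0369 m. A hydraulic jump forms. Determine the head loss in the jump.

Fr₁ = 3.86 (given).
Conjugate-depth relation: y₂/y₁ = ½[√(1 + 8Fr₁²) − 1] = ½[√120.2 − 1] = 4.98.
y₂ = 4.98 × 0.0369 = 0.184 m.
Head loss: ΔE = (y₂ − y₁)³/(4y₁y₂) = (0.184 − 0.0369)³/(4×0.0369×0.184) = 0.00317/0.0271 = 0.117 m.

ΔE = 0.117 m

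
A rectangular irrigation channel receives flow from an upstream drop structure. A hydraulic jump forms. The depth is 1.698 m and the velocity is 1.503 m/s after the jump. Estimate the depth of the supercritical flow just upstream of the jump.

Fr₂ = V₂/√(g·y₂) = 1.503/√(9.81×1.698) = 0.3683.
Since the conjugate-depth ratio holds either way, y₁/y₂ = ½[√(1 + 8Fr₂²) − 1] = ½[√2.0849 − 1] = 0.2220.
y₁ = 0.2220 × 1.698 = 0.3769 m.

y₁ = 0.3769 m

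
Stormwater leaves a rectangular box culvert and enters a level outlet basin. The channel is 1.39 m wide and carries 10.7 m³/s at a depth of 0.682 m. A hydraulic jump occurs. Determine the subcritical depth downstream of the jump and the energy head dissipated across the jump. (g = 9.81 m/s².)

q = Q/b = 10.7/1.39 = 7.70 m²/s; V₁ = q/y₁ = 11.3 m/s. Fr₁ = V₁/√(g·y₁) = 4.36.
Sequent-depth ratio: y₂/y₁ = ½[√(1 + 8Fr₁²) − 1] = ½[√153.3 − 1] = 5.69.
y₂ = 5.69 × 0.682 = 3.88 m.
Head loss: ΔE = (y₂ − y₁)³/(4y₁y₂) = (3.88 − 0.682)³/(4×0.682×3.88) = 32.8/10.6 = 3.09 m.

y₂ = 3.88 m; ΔE = 3.09 m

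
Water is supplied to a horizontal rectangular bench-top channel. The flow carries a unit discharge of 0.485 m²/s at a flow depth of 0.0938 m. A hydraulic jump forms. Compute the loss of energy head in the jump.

V₁ = q/y₁ = 0.485/0.0938 = 5.17 m/s. Fr₁ = V₁/√(g·y₁) = 5.17/√(9.81×0.0938) = 5.39.
By Bélanger, y₂/y₁ = ½[√(1 + 8Fr₁²) − 1] = ½[√233.4 − 1] = 7.14.
y₂ = 7.14 × 0.0938 = 0.670 m.
Head loss: ΔE = (y₂ − y₁)³/(4y₁y₂) = (0.670 − 0.0938)³/(4×0.0938×0.670) = 0.191/0.251 = 0.760 m.

ΔE = 0.760 m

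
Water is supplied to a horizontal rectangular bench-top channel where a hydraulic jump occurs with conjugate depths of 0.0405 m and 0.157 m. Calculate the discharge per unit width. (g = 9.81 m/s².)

For a rectangular channel the momentum equation gives q² = ½·g·y₁·y₂·(y₁ + y₂) = ½×9.81×0.0405×0.157×0.198 = 0.00616.
q = √0.00616 = 0.0785 m²/s.

q = 0.0785 m²/s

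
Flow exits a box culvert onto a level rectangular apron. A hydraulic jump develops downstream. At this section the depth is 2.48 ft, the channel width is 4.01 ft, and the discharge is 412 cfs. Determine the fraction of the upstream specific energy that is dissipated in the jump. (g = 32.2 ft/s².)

ΔE/E₁ = 0.458 (45.8%)

q = Q/b = 412/4.01 = 103 ft²/s; V₁ = q/y₁ = 41.4 ft/s. Fr₁ = V₁/√(g·y₁) = 4.64.
Conjugate-depth relation: y₂/y₁ = ½[√(1 + 8Fr₁²) − 1] = ½[√172.9 − 1] = 6.08.
y₂ = 6.08 × 2.48 = 15.1 ft.
E₁ = y₁ + V₁²/2g = 29.1 ft. ΔE = (y₂ − y₁)³/(4y₁y₂) = 13.3 ft. ΔE/E₁ = 13.3/29.1 = 0.458.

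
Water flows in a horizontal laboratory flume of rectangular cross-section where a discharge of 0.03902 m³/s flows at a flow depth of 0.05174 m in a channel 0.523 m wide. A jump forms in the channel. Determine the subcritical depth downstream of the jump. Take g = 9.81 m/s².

q = Q/b = 0.03902/0.523 = 0.07461 m²/s; V₁ = q/y₁ = 1.442 m/s. Fr₁ = V₁/√(g·y₁) = 2.024.
Conjugate-depth relation: y₂/y₁ = ½[√(1 + 8Fr₁²) − 1] = ½[√33.773 − 1] = 2.406.
y₂ = 2.406 × 0.05174 = 0.1245 m.

y₂ = 0.1245 m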